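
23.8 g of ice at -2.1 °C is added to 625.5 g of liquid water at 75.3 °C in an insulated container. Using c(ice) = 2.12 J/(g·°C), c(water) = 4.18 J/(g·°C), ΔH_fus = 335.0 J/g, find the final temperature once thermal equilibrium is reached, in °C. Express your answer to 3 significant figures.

T_f = 69.6 °C

Heat to bring ice to 0 °C and melt it: q₁ = 23.8×2.12×2.1 + 23.8×335.0 = 8079.0 J
Heat the water can supply cooling to 0 °C: 625.5×4.18×75.3 = 196879 J > q₁, so all ice melts.
Energy balance: 625.5×4.18×(75.3 − T) = 8079.0 + 23.8×4.18×(T − 0)
2614.59(75.3 − T) = 8079.0 + 99.484 T
196879 − 8079.0 = 2714.074 T
T = 188800.0 / 2714.074 = 69.56 °C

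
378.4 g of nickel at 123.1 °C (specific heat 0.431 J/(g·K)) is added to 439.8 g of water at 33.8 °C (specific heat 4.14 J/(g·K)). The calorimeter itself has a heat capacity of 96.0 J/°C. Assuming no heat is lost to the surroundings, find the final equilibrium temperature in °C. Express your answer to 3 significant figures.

Heat lost by nickel = heat gained by water + calorimeter.
(378.4)(0.431)(123.1 − T) = [(439.8)(4.14) + 96.0](T − 33.8)
163.0904 (123.1 − T) = 1916.772 (T − 33.8)
20076 − 163.0904 T = 1916.772 T − 64787
84863 = 2079.8624 T
T = 40.80 °C

T_f = 40.8 °C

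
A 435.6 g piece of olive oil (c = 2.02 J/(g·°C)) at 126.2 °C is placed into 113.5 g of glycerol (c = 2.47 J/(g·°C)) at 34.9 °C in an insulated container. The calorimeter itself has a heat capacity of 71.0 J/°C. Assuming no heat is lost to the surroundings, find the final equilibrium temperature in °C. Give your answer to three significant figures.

Heat lost by olive oil = heat gained by glycerol + calorimeter.
(435.6)(2.02)(126.2 − T) = [(113.5)(2.47) + 71.0](T − 34.9)
879.912 (126.2 − T) = 351.345 (T − 34.9)
111040 − 879.912 T = 351.345 T − 12262
123302 = 1231.257 T
T = 100.1 °C

T_f = 100 °C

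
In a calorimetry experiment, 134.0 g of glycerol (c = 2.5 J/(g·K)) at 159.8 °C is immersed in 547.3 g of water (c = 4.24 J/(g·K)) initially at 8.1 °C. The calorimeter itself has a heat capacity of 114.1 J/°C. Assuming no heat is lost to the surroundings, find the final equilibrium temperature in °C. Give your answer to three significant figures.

T_f = 26.4 °C

Heat lost by glycerol = heat gained by water + calorimeter.
(134.0)(2.5)(159.8 − T) = [(547.3)(4.24) + 114.1](T − 8.1)
335 (159.8 − T) = 2434.652 (T − 8.1)
53533 − 335 T = 2434.652 T − 19721
73254 = 2769.652 T
T = 26.449 °C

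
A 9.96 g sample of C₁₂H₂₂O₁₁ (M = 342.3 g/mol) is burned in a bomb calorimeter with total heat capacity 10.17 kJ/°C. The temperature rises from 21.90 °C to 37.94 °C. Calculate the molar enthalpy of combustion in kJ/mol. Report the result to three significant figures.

ΔT = 37.94 − 21.90 = 16.04 °C
q_cal = C_cal × ΔT = 10.17 × 16.04 = 163.1268 kJ
n = 9.96 / 342.3 = 0.02910 mol
q_rxn = −q_cal = -163.1268 kJ
ΔH = -163.1268 / 0.02910 = -5606 kJ/mol

ΔH = -5610 kJ/mol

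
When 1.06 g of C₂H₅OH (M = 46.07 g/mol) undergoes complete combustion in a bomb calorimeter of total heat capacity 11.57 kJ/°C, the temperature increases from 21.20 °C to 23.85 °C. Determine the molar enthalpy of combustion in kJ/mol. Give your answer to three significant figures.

ΔT = 23.85 − 21.20 = 2.65 °C
q_cal = C_cal × ΔT = 11.57 × 2.65 = 30.6605 kJ
n = 1.06 / 46.07 = 0.02301 mol
q_rxn = −q_cal = -30.6605 kJ
ΔH = -30.6605 / 0.02301 = -1332 kJ/mol

ΔH = -1330 kJ/mol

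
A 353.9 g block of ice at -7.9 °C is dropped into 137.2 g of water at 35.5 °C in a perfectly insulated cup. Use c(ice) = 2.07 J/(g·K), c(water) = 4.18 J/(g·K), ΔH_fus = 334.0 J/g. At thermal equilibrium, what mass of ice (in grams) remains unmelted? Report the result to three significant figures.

m_ice remaining = 310 g

Heat to warm all ice to 0 °C: 353.9×2.07×7.9 = 5787.3 J
Heat released by water cooling to 0 °C: 137.2×4.18×35.5 = 20359 J
20359 J < 5787.3 + 353.9×334.0 = 123989.9 J, so not all ice melts; final T = 0 °C.
Heat left for melting: 20359 − 5787.3 = 14571.7 J
Mass melted = 14571.7 / 334.0 = 43.63 g
Ice remaining = 353.9 − 43.63 = 310.27 g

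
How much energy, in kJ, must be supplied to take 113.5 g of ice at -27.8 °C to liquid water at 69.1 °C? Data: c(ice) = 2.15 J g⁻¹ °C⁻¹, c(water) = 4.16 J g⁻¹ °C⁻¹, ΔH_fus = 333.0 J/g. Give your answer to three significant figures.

q1 (heat ice -27.8→0.0 °C): 113.5 × 2.15 × 27.8 = 6784 J
q2 (melt at 0 °C): 113.5 × 333.0 = 37796 J
q3 (heat water 0.0→69.1 °C): 113.5 × 4.16 × 69.1 = 32626 J
Total: 6784 + 37796 + 32626 = 77206 J = 77.2 kJ

q = 77.2 kJ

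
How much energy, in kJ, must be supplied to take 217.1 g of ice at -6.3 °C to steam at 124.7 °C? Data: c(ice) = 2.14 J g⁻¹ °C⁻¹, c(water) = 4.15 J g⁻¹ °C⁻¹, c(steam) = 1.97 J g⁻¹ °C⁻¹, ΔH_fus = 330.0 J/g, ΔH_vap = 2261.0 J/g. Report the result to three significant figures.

q = 666 kJ

q1 (heat ice -6.3→0.0 °C): 217.1 × 2.14 × 6.3 = 2927 J
q2 (melt at 0 °C): 217.1 × 330.0 = 71643 J
q3 (heat water 0.0→100.0 °C): 217.1 × 4.15 × 100.0 = 90097 J
q4 (vaporize at 100 °C): 217.1 × 2261.0 = 490863 J
q5 (heat steam 100.0→124.7 °C): 217.1 × 1.97 × 24.7 = 10564 J
Total: 2927 + 71643 + 90097 + 490863 + 10564 = 666094 J = 666 kJ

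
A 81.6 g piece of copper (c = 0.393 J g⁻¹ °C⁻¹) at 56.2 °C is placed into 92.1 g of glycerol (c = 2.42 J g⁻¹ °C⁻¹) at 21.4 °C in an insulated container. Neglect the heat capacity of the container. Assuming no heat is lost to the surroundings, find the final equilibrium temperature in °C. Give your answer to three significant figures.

T_f = 25.8 °C

Heat lost by copper = heat gained by glycerol.
(81.6)(0.393)(56.2 − T) = (92.1)(2.42)(T − 21.4)
32.0688 (56.2 − T) = 222.882 (T − 21.4)
1802.3 − 32.0688 T = 222.882 T − 4769.7
6572.0 = 254.9508 T
T = 25.78 °C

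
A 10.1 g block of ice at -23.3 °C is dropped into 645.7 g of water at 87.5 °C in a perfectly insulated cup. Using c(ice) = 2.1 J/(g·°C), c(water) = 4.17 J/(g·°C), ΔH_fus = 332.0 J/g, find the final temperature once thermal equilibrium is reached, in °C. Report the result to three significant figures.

Heat to bring ice to 0 °C and melt it: q₁ = 10.1×2.1×23.3 + 10.1×332.0 = 3847.4 J
Heat the water can supply cooling to 0 °C: 645.7×4.17×87.5 = 235600 J > q₁, so all ice melts.
Energy balance: 645.7×4.17×(87.5 − T) = 3847.4 + 10.1×4.17×(T − 0)
2692.569(87.5 − T) = 3847.4 + 42.117 T
235600 − 3847.4 = 2734.686 T
T = 231752.6 / 2734.686 = 84.746 °C

T_f = 84.7 °C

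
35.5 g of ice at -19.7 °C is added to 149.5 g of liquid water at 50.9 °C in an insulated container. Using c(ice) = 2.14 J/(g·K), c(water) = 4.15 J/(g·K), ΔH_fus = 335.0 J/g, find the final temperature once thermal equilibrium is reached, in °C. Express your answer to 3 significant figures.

Heat to bring ice to 0 °C and melt it: q₁ = 35.5×2.14×19.7 + 35.5×335.0 = 13389 J
Heat the water can supply cooling to 0 °C: 149.5×4.15×50.9 = 31579.6 J > q₁, so all ice melts.
Energy balance: 149.5×4.15×(50.9 − T) = 13389 + 35.5×4.15×(T − 0)
620.425(50.9 − T) = 13389 + 147.325 T
31579.6 − 13389 = 767.750 T
T = 18190.6 / 767.750 = 23.69 °C

T_f = 23.7 °C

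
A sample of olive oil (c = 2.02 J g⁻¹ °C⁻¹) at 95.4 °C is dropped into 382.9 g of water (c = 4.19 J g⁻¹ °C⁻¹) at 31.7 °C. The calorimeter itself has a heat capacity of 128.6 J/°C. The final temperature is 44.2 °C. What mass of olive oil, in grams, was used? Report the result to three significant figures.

q_gained = (382.9 × 4.19 + 128.6) × (44.2 − 31.7) = 21660 J
q_lost = m × 2.02 × (95.4 − 44.2) = 103.424 m
m = 21660 / 103.424 = 209 g

m = 209 g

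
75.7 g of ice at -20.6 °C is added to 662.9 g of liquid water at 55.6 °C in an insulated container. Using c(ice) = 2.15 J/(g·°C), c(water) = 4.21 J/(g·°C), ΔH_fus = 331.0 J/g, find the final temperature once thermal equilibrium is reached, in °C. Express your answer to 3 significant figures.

T_f = 40.8 °C

Heat to bring ice to 0 °C and melt it: q₁ = 75.7×2.15×20.6 + 75.7×331.0 = 28409 J
Heat the water can supply cooling to 0 °C: 662.9×4.21×55.6 = 155169 J > q₁, so all ice melts.
Energy balance: 662.9×4.21×(55.6 − T) = 28409 + 75.7×4.21×(T − 0)
2790.809(55.6 − T) = 28409 + 318.697 T
155169 − 28409 = 3109.506 T
T = 126760 / 3109.506 = 40.77 °C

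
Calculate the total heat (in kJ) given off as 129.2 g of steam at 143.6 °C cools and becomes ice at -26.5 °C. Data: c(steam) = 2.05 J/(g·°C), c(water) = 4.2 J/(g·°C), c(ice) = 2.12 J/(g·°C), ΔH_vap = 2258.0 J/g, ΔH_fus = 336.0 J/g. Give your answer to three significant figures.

q = 408 kJ

q1 (cool steam 143.6→100 °C): 129.2 × 2.05 × 43.6 = 11548 J
q2 (condense at 100 °C): 129.2 × 2258.0 = 291734 J
q3 (cool water 100→0 °C): 129.2 × 4.2 × 100.0 = 54264 J
q4 (freeze at 0 °C): 129.2 × 336.0 = 43411 J
q5 (cool ice 0→-26.5 °C): 129.2 × 2.12 × 26.5 = 7258 J
Total: 11548 + 291734 + 54264 + 43411 + 7258 = 408215 J = 408 kJ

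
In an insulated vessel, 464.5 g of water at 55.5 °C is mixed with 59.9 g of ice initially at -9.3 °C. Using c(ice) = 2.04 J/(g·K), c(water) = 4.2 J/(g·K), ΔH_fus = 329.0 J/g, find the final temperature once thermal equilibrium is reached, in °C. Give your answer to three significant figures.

T_f = 39.7 °C

Heat to bring ice to 0 °C and melt it: q₁ = 59.9×2.04×9.3 + 59.9×329.0 = 20844 J
Heat the water can supply cooling to 0 °C: 464.5×4.2×55.5 = 108275 J > q₁, so all ice melts.
Energy balance: 464.5×4.2×(55.5 − T) = 20844 + 59.9×4.2×(T − 0)
1950.9(55.5 − T) = 20844 + 251.58 T
108275 − 20844 = 2202.48 T
T = 87431 / 2202.48 = 39.70 °C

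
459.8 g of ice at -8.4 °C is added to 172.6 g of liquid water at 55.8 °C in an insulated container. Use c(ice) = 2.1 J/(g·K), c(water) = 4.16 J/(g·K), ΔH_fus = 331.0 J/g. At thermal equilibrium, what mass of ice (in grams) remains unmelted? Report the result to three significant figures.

Heat to warm all ice to 0 °C: 459.8×2.1×8.4 = 8110.9 J
Heat released by water cooling to 0 °C: 172.6×4.16×55.8 = 40065 J
40065 J < 8110.9 + 459.8×331.0 = 160304.7 J, so not all ice melts; final T = 0 °C.
Heat left for melting: 40065 − 8110.9 = 31954.1 J
Mass melted = 31954.1 / 331.0 = 96.54 g
Ice remaining = 459.8 − 96.54 = 363.26 g

m_ice remaining = 363 g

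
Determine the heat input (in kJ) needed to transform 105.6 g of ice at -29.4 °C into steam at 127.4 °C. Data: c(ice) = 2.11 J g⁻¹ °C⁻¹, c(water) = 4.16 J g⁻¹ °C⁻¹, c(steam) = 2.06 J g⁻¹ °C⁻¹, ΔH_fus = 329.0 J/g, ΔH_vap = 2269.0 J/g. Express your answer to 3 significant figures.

q = 331 kJ

q1 (heat ice -29.4→0.0 °C): 105.6 × 2.11 × 29.4 = 6551 J
q2 (melt at 0 °C): 105.6 × 329.0 = 34742 J
q3 (heat water 0.0→100.0 °C): 105.6 × 4.16 × 100.0 = 43930 J
q4 (vaporize at 100 °C): 105.6 × 2269.0 = 239606 J
q5 (heat steam 100.0→127.4 °C): 105.6 × 2.06 × 27.4 = 5960 J
Total: 6551 + 34742 + 43930 + 239606 + 5960 = 330789 J = 331 kJ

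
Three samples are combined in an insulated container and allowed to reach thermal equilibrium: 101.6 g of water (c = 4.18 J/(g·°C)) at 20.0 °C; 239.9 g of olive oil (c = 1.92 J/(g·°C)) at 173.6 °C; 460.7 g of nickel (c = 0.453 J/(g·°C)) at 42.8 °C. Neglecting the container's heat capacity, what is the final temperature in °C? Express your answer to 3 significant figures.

T_f = 89.0 °C

Σ mᵢcᵢ(T − Tᵢ) = 0  ⇒  T = Σ mᵢcᵢTᵢ / Σ mᵢcᵢ
Σ mᵢcᵢ = 101.6×4.18 + 239.9×1.92 + 460.7×0.453 = 1093.9931
Σ mᵢcᵢTᵢ = 424.688×20.0 + 460.608×173.6 + 208.6971×42.8 = 97388
T = 97388 / 1093.9931 = 89.02 °C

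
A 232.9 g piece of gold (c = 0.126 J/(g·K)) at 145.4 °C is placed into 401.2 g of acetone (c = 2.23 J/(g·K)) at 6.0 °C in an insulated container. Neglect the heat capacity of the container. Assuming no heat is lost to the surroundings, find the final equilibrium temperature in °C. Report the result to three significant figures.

Heat lost by gold = heat gained by acetone.
(232.9)(0.126)(145.4 − T) = (401.2)(2.23)(T − 6.0)
29.3454 (145.4 − T) = 894.676 (T − 6.0)
4266.8 − 29.3454 T = 894.676 T − 5368.1
9634.9 = 924.0214 T
T = 10.43 °C

T_f = 10.4 °C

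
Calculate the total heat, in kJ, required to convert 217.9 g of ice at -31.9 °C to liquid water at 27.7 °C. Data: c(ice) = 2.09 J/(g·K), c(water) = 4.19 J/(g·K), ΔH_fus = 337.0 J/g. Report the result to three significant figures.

q1 (heat ice -31.9→0.0 °C): 217.9 × 2.09 × 31.9 = 14528 J
q2 (melt at 0 °C): 217.9 × 337.0 = 73432 J
q3 (heat water 0.0→27.7 °C): 217.9 × 4.19 × 27.7 = 25290 J
Total: 14528 + 73432 + 25290 = 113250 J = 113 kJ

q = 113 kJ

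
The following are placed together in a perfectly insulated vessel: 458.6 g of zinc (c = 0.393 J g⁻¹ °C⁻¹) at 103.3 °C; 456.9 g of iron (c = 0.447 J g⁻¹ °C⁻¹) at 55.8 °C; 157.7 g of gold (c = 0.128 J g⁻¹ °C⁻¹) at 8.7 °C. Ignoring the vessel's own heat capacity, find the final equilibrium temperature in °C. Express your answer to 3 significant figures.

T_f = 74.6 °C

Σ mᵢcᵢ(T − Tᵢ) = 0  ⇒  T = Σ mᵢcᵢTᵢ / Σ mᵢcᵢ
Σ mᵢcᵢ = 458.6×0.393 + 456.9×0.447 + 157.7×0.128 = 404.6497
Σ mᵢcᵢTᵢ = 180.2298×103.3 + 204.2343×55.8 + 20.1856×8.7 = 30190
T = 30190 / 404.6497 = 74.61 °C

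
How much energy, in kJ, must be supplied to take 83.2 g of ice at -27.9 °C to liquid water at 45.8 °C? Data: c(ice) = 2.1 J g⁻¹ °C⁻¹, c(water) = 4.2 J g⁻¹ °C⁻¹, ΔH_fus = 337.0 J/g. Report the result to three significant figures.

q1 (heat ice -27.9→0.0 °C): 83.2 × 2.1 × 27.9 = 4875 J
q2 (melt at 0 °C): 83.2 × 337.0 = 28038 J
q3 (heat water 0.0→45.8 °C): 83.2 × 4.2 × 45.8 = 16004 J
Total: 4875 + 28038 + 16004 = 48917 J = 48.9 kJ

q = 48.9 kJ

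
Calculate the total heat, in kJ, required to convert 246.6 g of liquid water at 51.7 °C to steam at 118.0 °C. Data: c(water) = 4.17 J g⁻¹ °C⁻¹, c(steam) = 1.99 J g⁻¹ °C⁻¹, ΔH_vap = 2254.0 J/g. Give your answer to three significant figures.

q1 (heat water 51.7→100.0 °C): 246.6 × 4.17 × 48.3 = 49668 J
q2 (vaporize at 100 °C): 246.6 × 2254.0 = 555836 J
q3 (heat steam 100.0→118.0 °C): 246.6 × 1.99 × 18.0 = 8833 J
Total: 49668 + 555836 + 8833 = 614337 J = 614 kJ

q = 614 kJ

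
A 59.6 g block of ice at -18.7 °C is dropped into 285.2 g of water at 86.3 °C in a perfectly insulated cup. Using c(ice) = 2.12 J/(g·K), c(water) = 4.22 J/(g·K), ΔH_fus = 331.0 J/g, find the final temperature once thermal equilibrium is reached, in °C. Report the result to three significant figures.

Heat to bring ice to 0 °C and melt it: q₁ = 59.6×2.12×18.7 + 59.6×331.0 = 22090 J
Heat the water can supply cooling to 0 °C: 285.2×4.22×86.3 = 103866 J > q₁, so all ice melts.
Energy balance: 285.2×4.22×(86.3 − T) = 22090 + 59.6×4.22×(T − 0)
1203.544(86.3 − T) = 22090 + 251.512 T
103866 − 22090 = 1455.056 T
T = 81776 / 1455.056 = 56.20 °C

T_f = 56.2 °C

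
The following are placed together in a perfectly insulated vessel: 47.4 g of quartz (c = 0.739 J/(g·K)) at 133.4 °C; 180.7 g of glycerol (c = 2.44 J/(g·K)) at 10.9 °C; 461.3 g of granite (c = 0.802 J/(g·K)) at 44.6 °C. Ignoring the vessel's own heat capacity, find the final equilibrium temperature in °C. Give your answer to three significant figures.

Σ mᵢcᵢ(T − Tᵢ) = 0  ⇒  T = Σ mᵢcᵢTᵢ / Σ mᵢcᵢ
Σ mᵢcᵢ = 47.4×0.739 + 180.7×2.44 + 461.3×0.802 = 845.8992
Σ mᵢcᵢTᵢ = 35.0286×133.4 + 440.908×10.9 + 369.9626×44.6 = 25979
T = 25979 / 845.8992 = 30.71 °C

T_f = 30.7 °C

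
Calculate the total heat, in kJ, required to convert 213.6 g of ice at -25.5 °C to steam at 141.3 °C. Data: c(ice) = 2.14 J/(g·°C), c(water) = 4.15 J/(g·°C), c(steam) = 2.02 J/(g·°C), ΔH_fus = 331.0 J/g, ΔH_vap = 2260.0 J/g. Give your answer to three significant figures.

q1 (heat ice -25.5→0.0 °C): 213.6 × 2.14 × 25.5 = 11656 J
q2 (melt at 0 °C): 213.6 × 331.0 = 70702 J
q3 (heat water 0.0→100.0 °C): 213.6 × 4.15 × 100.0 = 88644 J
q4 (vaporize at 100 °C): 213.6 × 2260.0 = 482736 J
q5 (heat steam 100.0→141.3 °C): 213.6 × 2.02 × 41.3 = 17820 J
Total: 11656 + 70702 + 88644 + 482736 + 17820 = 671558 J = 672 kJ

q = 672 kJ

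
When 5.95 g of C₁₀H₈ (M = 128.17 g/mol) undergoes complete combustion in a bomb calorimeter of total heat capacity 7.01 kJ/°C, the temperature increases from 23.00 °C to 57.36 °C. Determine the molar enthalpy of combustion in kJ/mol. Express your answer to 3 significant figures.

ΔT = 57.36 − 23.00 = 34.36 °C
q_cal = C_cal × ΔT = 7.01 × 34.36 = 240.8636 kJ
n = 5.95 / 128.17 = 0.04642 mol
q_rxn = −q_cal = -240.8636 kJ
ΔH = -240.8636 / 0.04642 = -5189 kJ/mol

ΔH = -5190 kJ/mol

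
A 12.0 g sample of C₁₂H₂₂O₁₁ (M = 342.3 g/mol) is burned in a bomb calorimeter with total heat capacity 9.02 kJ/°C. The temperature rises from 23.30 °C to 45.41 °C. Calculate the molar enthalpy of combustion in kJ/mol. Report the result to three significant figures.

ΔH = -5690 kJ/mol

ΔT = 45.41 − 23.30 = 22.11 °C
q_cal = C_cal × ΔT = 9.02 × 22.11 = 199.4322 kJ
n = 12.0 / 342.3 = 0.03506 mol
q_rxn = −q_cal = -199.4322 kJ
ΔH = -199.4322 / 0.03506 = -5688 kJ/mol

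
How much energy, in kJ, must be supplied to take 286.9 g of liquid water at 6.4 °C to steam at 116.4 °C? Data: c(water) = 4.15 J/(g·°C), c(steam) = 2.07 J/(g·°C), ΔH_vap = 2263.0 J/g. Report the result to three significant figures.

q = 770 kJ

q1 (heat water 6.4→100.0 °C): 286.9 × 4.15 × 93.6 = 111443 J
q2 (vaporize at 100 °C): 286.9 × 2263.0 = 649255 J
q3 (heat steam 100.0→116.4 °C): 286.9 × 2.07 × 16.4 = 9740 J
Total: 111443 + 649255 + 9740 = 770438 J = 770 kJ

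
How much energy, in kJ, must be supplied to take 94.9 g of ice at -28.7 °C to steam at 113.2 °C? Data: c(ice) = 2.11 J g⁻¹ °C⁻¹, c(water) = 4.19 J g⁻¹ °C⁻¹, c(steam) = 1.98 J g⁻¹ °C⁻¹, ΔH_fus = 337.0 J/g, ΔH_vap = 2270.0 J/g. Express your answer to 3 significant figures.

q = 295 kJ

q1 (heat ice -28.7→0.0 °C): 94.9 × 2.11 × 28.7 = 5747 J
q2 (melt at 0 °C): 94.9 × 337.0 = 31981 J
q3 (heat water 0.0→100.0 °C): 94.9 × 4.19 × 100.0 = 39763 J
q4 (vaporize at 100 °C): 94.9 × 2270.0 = 215423 J
q5 (heat steam 100.0→113.2 °C): 94.9 × 1.98 × 13.2 = 2480 J
Total: 5747 + 31981 + 39763 + 215423 + 2480 = 295394 J = 295 kJ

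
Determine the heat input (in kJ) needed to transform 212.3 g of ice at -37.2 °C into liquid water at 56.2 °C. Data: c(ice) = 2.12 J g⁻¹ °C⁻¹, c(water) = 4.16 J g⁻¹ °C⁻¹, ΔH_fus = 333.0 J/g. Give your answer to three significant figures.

q1 (heat ice -37.2→0.0 °C): 212.3 × 2.12 × 37.2 = 16743 J
q2 (melt at 0 °C): 212.3 × 333.0 = 70696 J
q3 (heat water 0.0→56.2 °C): 212.3 × 4.16 × 56.2 = 49634 J
Total: 16743 + 70696 + 49634 = 137073 J = 137 kJ

q = 137 kJ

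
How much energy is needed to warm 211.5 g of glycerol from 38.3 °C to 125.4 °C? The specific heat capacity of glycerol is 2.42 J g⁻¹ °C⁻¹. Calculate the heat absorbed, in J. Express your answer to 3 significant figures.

q = 44600 J

q = m c ΔT = 211.5 × 2.42 × (125.4 − 38.3)
q = 211.5 × 2.42 × 87.1 = 44580 J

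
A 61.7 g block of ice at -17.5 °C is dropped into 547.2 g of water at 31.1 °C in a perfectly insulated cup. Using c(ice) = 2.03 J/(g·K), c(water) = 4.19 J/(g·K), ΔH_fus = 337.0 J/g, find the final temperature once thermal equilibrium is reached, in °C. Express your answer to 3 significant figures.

T_f = 18.9 °C

Heat to bring ice to 0 °C and melt it: q₁ = 61.7×2.03×17.5 + 61.7×337.0 = 22985 J
Heat the water can supply cooling to 0 °C: 547.2×4.19×31.1 = 71305.1 J > q₁, so all ice melts.
Energy balance: 547.2×4.19×(31.1 − T) = 22985 + 61.7×4.19×(T − 0)
2292.768(31.1 − T) = 22985 + 258.523 T
71305.1 − 22985 = 2551.291 T
T = 48320.1 / 2551.291 = 18.94 °C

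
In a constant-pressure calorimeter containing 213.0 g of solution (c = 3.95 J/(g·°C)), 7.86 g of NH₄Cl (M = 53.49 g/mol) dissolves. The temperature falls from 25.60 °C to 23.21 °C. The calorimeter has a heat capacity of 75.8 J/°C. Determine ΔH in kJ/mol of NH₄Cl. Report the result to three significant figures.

|ΔT| = |23.21 − 25.60| = 2.39 °C
|q_surr| = (213.0 × 3.95 + 75.8) × 2.39 = 917.15 × 2.39 = 2192 J
n(NH₄Cl) = 7.86 / 53.49 = 0.1469 mol
Temperature fell, so q_rxn = +|q_surr| = 2.192 kJ
ΔH = q_rxn / n = 14.92 kJ/mol

ΔH = 14.9 kJ/mol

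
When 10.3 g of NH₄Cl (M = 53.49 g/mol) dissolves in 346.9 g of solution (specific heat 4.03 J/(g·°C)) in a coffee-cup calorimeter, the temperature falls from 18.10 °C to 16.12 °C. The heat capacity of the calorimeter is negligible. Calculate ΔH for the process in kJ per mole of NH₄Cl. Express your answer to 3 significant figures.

|ΔT| = |16.12 − 18.10| = 1.98 °C
|q_surr| = (346.9 × 4.03) × 1.98 = 1398.007 × 1.98 = 2768 J
n(NH₄Cl) = 10.3 / 53.49 = 0.1926 mol
Temperature fell, so q_rxn = +|q_surr| = 2.768 kJ
ΔH = q_rxn / n = 14.37 kJ/mol

ΔH = 14.4 kJ/mol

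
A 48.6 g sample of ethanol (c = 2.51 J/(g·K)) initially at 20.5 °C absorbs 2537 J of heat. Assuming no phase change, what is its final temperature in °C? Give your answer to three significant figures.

T_f = 41.3 °C

ΔT = q / (m c) = 2537 / (48.6 × 2.51) = 20.80 °C
T_f = 20.5 + 20.80 = 41.30 °C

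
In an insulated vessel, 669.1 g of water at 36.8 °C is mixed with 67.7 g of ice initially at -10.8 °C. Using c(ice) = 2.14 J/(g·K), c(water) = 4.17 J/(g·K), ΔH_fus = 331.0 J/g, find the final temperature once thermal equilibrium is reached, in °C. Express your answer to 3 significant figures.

Heat to bring ice to 0 °C and melt it: q₁ = 67.7×2.14×10.8 + 67.7×331.0 = 23973 J
Heat the water can supply cooling to 0 °C: 669.1×4.17×36.8 = 102677 J > q₁, so all ice melts.
Energy balance: 669.1×4.17×(36.8 − T) = 23973 + 67.7×4.17×(T − 0)
2790.147(36.8 − T) = 23973 + 282.309 T
102677 − 23973 = 3072.456 T
T = 78704 / 3072.456 = 25.62 °C

T_f = 25.6 °C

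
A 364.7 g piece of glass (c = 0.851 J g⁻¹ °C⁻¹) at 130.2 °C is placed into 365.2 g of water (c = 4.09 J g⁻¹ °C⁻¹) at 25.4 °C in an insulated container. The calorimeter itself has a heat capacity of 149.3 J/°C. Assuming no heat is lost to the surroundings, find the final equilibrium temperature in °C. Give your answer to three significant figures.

T_f = 42.1 °C

Heat lost by glass = heat gained by water + calorimeter.
(364.7)(0.851)(130.2 − T) = [(365.2)(4.09) + 149.3](T − 25.4)
310.3597 (130.2 − T) = 1642.968 (T − 25.4)
40409 − 310.3597 T = 1642.968 T − 41731
82140 = 1953.3277 T
T = 42.05 °C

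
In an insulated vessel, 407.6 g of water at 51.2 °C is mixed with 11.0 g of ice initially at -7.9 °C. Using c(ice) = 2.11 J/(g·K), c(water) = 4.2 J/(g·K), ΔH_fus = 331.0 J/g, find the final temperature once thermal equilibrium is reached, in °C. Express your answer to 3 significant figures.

Heat to bring ice to 0 °C and melt it: q₁ = 11.0×2.11×7.9 + 11.0×331.0 = 3824.4 J
Heat the water can supply cooling to 0 °C: 407.6×4.2×51.2 = 87650.3 J > q₁, so all ice melts.
Energy balance: 407.6×4.2×(51.2 − T) = 3824.4 + 11.0×4.2×(T − 0)
1711.92(51.2 − T) = 3824.4 + 46.2 T
87650.3 − 3824.4 = 1758.12 T
T = 83825.9 / 1758.12 = 47.68 °C

T_f = 47.7 °C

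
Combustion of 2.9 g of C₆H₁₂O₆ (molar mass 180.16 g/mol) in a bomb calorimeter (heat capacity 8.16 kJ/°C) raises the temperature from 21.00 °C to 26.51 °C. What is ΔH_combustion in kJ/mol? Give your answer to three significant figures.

ΔH = -2790 kJ/mol

ΔT = 26.51 − 21.00 = 5.51 °C
q_cal = C_cal × ΔT = 8.16 × 5.51 = 44.9616 kJ
n = 2.9 / 180.16 = 0.01610 mol
q_rxn = −q_cal = -44.9616 kJ
ΔH = -44.9616 / 0.01610 = -2793 kJ/mol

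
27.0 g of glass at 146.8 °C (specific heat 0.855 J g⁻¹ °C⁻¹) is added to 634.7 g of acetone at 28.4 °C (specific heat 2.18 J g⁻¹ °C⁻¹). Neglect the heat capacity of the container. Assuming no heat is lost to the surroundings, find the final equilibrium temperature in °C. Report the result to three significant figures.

Heat lost by glass = heat gained by acetone.
(27.0)(0.855)(146.8 − T) = (634.7)(2.18)(T − 28.4)
23.085 (146.8 − T) = 1383.646 (T − 28.4)
3388.9 − 23.085 T = 1383.646 T − 39296
42684.9 = 1406.731 T
T = 30.34 °C

T_f = 30.3 °C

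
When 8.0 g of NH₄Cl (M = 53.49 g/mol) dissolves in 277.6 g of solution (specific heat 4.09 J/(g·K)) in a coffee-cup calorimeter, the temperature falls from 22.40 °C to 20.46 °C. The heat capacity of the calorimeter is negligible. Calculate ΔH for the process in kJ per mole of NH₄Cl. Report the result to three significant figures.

|ΔT| = |20.46 − 22.40| = 1.94 °C
|q_surr| = (277.6 × 4.09) × 1.94 = 1135.384 × 1.94 = 2203 J
n(NH₄Cl) = 8.0 / 53.49 = 0.1496 mol
Temperature fell, so q_rxn = +|q_surr| = 2.203 kJ
ΔH = q_rxn / n = 14.73 kJ/mol

ΔH = 14.7 kJ/mol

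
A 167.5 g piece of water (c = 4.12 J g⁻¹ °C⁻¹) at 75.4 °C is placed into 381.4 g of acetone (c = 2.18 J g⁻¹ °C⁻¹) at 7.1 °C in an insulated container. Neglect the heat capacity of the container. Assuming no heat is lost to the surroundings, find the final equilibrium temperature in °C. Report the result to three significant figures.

Heat lost by water = heat gained by acetone.
(167.5)(4.12)(75.4 − T) = (381.4)(2.18)(T − 7.1)
690.1 (75.4 − T) = 831.452 (T − 7.1)
52034 − 690.1 T = 831.452 T − 5903.3
57937.3 = 1521.552 T
T = 38.08 °C

T_f = 38.1 °C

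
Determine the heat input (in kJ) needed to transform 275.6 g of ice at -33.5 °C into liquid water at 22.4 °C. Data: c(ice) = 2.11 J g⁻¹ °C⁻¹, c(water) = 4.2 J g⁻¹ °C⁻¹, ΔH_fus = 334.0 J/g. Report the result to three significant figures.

q1 (heat ice -33.5→0.0 °C): 275.6 × 2.11 × 33.5 = 19481 J
q2 (melt at 0 °C): 275.6 × 334.0 = 92050 J
q3 (heat water 0.0→22.4 °C): 275.6 × 4.2 × 22.4 = 25928 J
Total: 19481 + 92050 + 25928 = 137459 J = 137 kJ

q = 137 kJ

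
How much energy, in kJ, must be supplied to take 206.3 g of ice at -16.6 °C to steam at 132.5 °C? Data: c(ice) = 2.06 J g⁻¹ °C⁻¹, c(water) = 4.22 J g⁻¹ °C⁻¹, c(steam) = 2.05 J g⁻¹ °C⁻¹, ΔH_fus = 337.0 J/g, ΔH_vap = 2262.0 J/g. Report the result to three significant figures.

q1 (heat ice -16.6→0.0 °C): 206.3 × 2.06 × 16.6 = 7055 J
q2 (melt at 0 °C): 206.3 × 337.0 = 69523 J
q3 (heat water 0.0→100.0 °C): 206.3 × 4.22 × 100.0 = 87059 J
q4 (vaporize at 100 °C): 206.3 × 2262.0 = 466651 J
q5 (heat steam 100.0→132.5 °C): 206.3 × 2.05 × 32.5 = 13745 J
Total: 7055 + 69523 + 87059 + 466651 + 13745 = 644033 J = 644 kJ

q = 644 kJ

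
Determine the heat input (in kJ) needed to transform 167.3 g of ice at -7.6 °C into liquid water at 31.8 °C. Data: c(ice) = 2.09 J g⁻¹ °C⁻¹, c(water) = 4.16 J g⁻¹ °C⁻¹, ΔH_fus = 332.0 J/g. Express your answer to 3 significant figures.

q1 (heat ice -7.6→0.0 °C): 167.3 × 2.09 × 7.6 = 2657 J
q2 (melt at 0 °C): 167.3 × 332.0 = 55544 J
q3 (heat water 0.0→31.8 °C): 167.3 × 4.16 × 31.8 = 22132 J
Total: 2657 + 55544 + 22132 = 80333 J = 80.3 kJ

q = 80.3 kJ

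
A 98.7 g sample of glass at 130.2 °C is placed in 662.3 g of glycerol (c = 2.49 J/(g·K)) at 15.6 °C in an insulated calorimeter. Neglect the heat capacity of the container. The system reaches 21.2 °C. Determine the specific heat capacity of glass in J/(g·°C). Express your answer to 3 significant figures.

c = 0.858 J/(g·°C)

q_gained = (662.3 × 2.49) × (21.2 − 15.6) = 9235 J
q_lost = 98.7 × c × (130.2 − 21.2) = 10758.3 c
Set equal: c = 9235 / 10758.3 = 0.858 J/(g·°C)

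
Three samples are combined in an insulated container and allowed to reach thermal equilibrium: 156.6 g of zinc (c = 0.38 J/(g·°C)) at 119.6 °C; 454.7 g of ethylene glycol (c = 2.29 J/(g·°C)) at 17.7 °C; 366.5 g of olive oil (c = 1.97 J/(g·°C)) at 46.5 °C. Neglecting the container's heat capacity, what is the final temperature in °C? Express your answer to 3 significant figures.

T_f = 32.4 °C

Σ mᵢcᵢ(T − Tᵢ) = 0  ⇒  T = Σ mᵢcᵢTᵢ / Σ mᵢcᵢ
Σ mᵢcᵢ = 156.6×0.38 + 454.7×2.29 + 366.5×1.97 = 1822.776
Σ mᵢcᵢTᵢ = 59.508×119.6 + 1041.263×17.7 + 722.005×46.5 = 59121
T = 59121 / 1822.776 = 32.43 °C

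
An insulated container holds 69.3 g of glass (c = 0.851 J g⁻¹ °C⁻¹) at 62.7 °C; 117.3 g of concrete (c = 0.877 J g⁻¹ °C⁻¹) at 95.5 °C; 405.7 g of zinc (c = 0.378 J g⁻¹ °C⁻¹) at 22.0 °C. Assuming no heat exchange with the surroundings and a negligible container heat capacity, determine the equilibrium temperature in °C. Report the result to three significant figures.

T_f = 53.6 °C

Σ mᵢcᵢ(T − Tᵢ) = 0  ⇒  T = Σ mᵢcᵢTᵢ / Σ mᵢcᵢ
Σ mᵢcᵢ = 69.3×0.851 + 117.3×0.877 + 405.7×0.378 = 315.2010
Σ mᵢcᵢTᵢ = 58.9743×62.7 + 102.8721×95.5 + 153.3546×22.0 = 16896
T = 16896 / 315.2010 = 53.60 °C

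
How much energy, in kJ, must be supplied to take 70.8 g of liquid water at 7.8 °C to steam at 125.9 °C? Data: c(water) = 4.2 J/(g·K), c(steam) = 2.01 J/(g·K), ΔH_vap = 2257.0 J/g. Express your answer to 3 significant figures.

q = 191 kJ

q1 (heat water 7.8→100.0 °C): 70.8 × 4.2 × 92.2 = 27417 J
q2 (vaporize at 100 °C): 70.8 × 2257.0 = 159796 J
q3 (heat steam 100.0→125.9 °C): 70.8 × 2.01 × 25.9 = 3686 J
Total: 27417 + 159796 + 3686 = 190899 J = 191 kJ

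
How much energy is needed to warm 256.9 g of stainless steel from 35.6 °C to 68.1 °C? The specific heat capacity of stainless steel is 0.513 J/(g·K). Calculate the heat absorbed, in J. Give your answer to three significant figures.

q = m c ΔT = 256.9 × 0.513 × (68.1 − 35.6)
q = 256.9 × 0.513 × 32.5 = 4283 J

q = 4280 J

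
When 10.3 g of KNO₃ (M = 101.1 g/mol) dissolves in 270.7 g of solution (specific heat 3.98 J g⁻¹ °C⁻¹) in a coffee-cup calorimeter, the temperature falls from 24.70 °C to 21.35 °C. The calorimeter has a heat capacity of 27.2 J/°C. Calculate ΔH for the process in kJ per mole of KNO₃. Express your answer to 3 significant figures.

|ΔT| = |21.35 − 24.70| = 3.35 °C
|q_surr| = (270.7 × 3.98 + 27.2) × 3.35 = 1104.586 × 3.35 = 3700 J
n(KNO₃) = 10.3 / 101.1 = 0.1019 mol
Temperature fell, so q_rxn = +|q_surr| = 3.700 kJ
ΔH = q_rxn / n = 36.31 kJ/mol

ΔH = 36.3 kJ/mol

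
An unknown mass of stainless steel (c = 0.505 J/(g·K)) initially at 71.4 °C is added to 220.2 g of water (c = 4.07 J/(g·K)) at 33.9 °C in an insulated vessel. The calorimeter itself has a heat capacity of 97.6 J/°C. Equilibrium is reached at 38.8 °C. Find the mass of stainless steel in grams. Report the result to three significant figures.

q_gained = (220.2 × 4.07 + 97.6) × (38.8 − 33.9) = 4870 J
q_lost = m × 0.505 × (71.4 − 38.8) = 16.463 m
m = 4870 / 16.463 = 296 g

m = 296 g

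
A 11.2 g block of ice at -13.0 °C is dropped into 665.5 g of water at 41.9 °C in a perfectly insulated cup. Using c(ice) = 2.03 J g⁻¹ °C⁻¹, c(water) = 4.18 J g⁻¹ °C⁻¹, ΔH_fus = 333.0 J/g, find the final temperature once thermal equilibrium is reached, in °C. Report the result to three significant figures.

Heat to bring ice to 0 °C and melt it: q₁ = 11.2×2.03×13.0 + 11.2×333.0 = 4025.2 J
Heat the water can supply cooling to 0 °C: 665.5×4.18×41.9 = 116557 J > q₁, so all ice melts.
Energy balance: 665.5×4.18×(41.9 − T) = 4025.2 + 11.2×4.18×(T − 0)
2781.79(41.9 − T) = 4025.2 + 46.816 T
116557 − 4025.2 = 2828.606 T
T = 112531.8 / 2828.606 = 39.78 °C

T_f = 39.8 °C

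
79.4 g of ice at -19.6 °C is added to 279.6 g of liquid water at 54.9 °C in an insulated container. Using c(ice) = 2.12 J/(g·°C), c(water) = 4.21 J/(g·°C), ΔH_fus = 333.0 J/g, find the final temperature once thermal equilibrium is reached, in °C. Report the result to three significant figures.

T_f = 23.1 °C

Heat to bring ice to 0 °C and melt it: q₁ = 79.4×2.12×19.6 + 79.4×333.0 = 29739 J
Heat the water can supply cooling to 0 °C: 279.6×4.21×54.9 = 64623.7 J > q₁, so all ice melts.
Energy balance: 279.6×4.21×(54.9 − T) = 29739 + 79.4×4.21×(T − 0)
1177.116(54.9 − T) = 29739 + 334.274 T
64623.7 − 29739 = 1511.390 T
T = 34884.7 / 1511.390 = 23.08 °C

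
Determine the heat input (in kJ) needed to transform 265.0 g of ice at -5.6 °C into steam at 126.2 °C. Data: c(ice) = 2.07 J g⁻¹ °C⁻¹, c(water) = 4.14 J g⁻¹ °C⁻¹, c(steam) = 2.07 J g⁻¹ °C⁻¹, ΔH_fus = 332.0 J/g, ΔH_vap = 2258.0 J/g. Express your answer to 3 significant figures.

q1 (heat ice -5.6→0.0 °C): 265.0 × 2.07 × 5.6 = 3072 J
q2 (melt at 0 °C): 265.0 × 332.0 = 87980 J
q3 (heat water 0.0→100.0 °C): 265.0 × 4.14 × 100.0 = 109710 J
q4 (vaporize at 100 °C): 265.0 × 2258.0 = 598370 J
q5 (heat steam 100.0→126.2 °C): 265.0 × 2.07 × 26.2 = 14372 J
Total: 3072 + 87980 + 109710 + 598370 + 14372 = 813504 J = 814 kJ

q = 814 kJ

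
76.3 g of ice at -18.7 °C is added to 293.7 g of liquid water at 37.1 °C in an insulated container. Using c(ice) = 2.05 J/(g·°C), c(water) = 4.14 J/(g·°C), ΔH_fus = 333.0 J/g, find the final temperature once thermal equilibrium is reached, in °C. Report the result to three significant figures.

T_f = 11.0 °C

Heat to bring ice to 0 °C and melt it: q₁ = 76.3×2.05×18.7 + 76.3×333.0 = 28333 J
Heat the water can supply cooling to 0 °C: 293.7×4.14×37.1 = 45110.6 J > q₁, so all ice melts.
Energy balance: 293.7×4.14×(37.1 − T) = 28333 + 76.3×4.14×(T − 0)
1215.918(37.1 − T) = 28333 + 315.882 T
45110.6 − 28333 = 1531.800 T
T = 16777.6 / 1531.800 = 10.95 °C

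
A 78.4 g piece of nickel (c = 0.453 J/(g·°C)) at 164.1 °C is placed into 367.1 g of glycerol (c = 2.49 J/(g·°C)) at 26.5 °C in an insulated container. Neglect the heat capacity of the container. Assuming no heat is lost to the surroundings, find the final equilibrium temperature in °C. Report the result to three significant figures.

T_f = 31.6 °C

Heat lost by nickel = heat gained by glycerol.
(78.4)(0.453)(164.1 − T) = (367.1)(2.49)(T − 26.5)
35.5152 (164.1 − T) = 914.079 (T − 26.5)
5828.0 − 35.5152 T = 914.079 T − 24223
30051.0 = 949.5942 T
T = 31.646 °C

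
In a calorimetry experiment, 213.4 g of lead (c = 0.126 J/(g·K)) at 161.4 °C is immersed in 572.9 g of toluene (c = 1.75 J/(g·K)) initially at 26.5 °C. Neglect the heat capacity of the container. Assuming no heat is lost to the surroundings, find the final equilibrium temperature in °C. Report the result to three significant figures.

T_f = 30.0 °C

Heat lost by lead = heat gained by toluene.
(213.4)(0.126)(161.4 − T) = (572.9)(1.75)(T − 26.5)
26.8884 (161.4 − T) = 1002.575 (T − 26.5)
4339.8 − 26.8884 T = 1002.575 T − 26568
30907.8 = 1029.4634 T
T = 30.02 °C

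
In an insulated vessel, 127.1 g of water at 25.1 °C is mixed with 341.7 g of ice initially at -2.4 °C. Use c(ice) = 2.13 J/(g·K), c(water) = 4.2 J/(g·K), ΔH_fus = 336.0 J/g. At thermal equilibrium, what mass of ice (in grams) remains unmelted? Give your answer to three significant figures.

Heat to warm all ice to 0 °C: 341.7×2.13×2.4 = 1746.8 J
Heat released by water cooling to 0 °C: 127.1×4.2×25.1 = 13399 J
13399 J < 1746.8 + 341.7×336.0 = 116558.0 J, so not all ice melts; final T = 0 °C.
Heat left for melting: 13399 − 1746.8 = 11652.2 J
Mass melted = 11652.2 / 336.0 = 34.68 g
Ice remaining = 341.7 − 34.68 = 307.02 g

m_ice remaining = 307 g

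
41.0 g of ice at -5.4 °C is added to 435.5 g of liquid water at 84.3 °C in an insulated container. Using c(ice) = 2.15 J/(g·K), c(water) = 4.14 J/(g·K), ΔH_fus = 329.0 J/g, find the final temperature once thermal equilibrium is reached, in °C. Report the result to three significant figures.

Heat to bring ice to 0 °C and melt it: q₁ = 41.0×2.15×5.4 + 41.0×329.0 = 13965 J
Heat the water can supply cooling to 0 °C: 435.5×4.14×84.3 = 151990 J > q₁, so all ice melts.
Energy balance: 435.5×4.14×(84.3 − T) = 13965 + 41.0×4.14×(T − 0)
1802.97(84.3 − T) = 13965 + 169.74 T
151990 − 13965 = 1972.71 T
T = 138025 / 1972.71 = 69.97 °C

T_f = 70.0 °C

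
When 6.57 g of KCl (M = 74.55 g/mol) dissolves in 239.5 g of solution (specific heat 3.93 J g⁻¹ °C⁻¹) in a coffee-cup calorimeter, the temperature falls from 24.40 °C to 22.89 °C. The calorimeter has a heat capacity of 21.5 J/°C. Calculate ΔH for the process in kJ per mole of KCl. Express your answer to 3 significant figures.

ΔH = 16.5 kJ/mol

|ΔT| = |22.89 − 24.40| = 1.51 °C
|q_surr| = (239.5 × 3.93 + 21.5) × 1.51 = 962.735 × 1.51 = 1454 J
n(KCl) = 6.57 / 74.55 = 0.08813 mol
Temperature fell, so q_rxn = +|q_surr| = 1.454 kJ
ΔH = q_rxn / n = 16.50 kJ/mol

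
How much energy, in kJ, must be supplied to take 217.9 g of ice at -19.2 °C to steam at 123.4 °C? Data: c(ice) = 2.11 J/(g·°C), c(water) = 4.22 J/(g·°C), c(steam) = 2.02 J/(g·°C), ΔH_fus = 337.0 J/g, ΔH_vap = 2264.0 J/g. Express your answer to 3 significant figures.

q1 (heat ice -19.2→0.0 °C): 217.9 × 2.11 × 19.2 = 8828 J
q2 (melt at 0 °C): 217.9 × 337.0 = 73432 J
q3 (heat water 0.0→100.0 °C): 217.9 × 4.22 × 100.0 = 91954 J
q4 (vaporize at 100 °C): 217.9 × 2264.0 = 493326 J
q5 (heat steam 100.0→123.4 °C): 217.9 × 2.02 × 23.4 = 10300 J
Total: 8828 + 73432 + 91954 + 493326 + 10300 = 677840 J = 678 kJ

q = 678 kJ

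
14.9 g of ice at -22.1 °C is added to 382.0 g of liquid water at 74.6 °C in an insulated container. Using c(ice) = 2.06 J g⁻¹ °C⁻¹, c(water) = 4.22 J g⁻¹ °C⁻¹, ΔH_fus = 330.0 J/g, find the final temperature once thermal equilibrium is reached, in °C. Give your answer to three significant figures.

T_f = 68.5 °C

Heat to bring ice to 0 °C and melt it: q₁ = 14.9×2.06×22.1 + 14.9×330.0 = 5595.3 J
Heat the water can supply cooling to 0 °C: 382.0×4.22×74.6 = 120258 J > q₁, so all ice melts.
Energy balance: 382.0×4.22×(74.6 − T) = 5595.3 + 14.9×4.22×(T − 0)
1612.04(74.6 − T) = 5595.3 + 62.878 T
120258 − 5595.3 = 1674.918 T
T = 114662.7 / 1674.918 = 68.46 °C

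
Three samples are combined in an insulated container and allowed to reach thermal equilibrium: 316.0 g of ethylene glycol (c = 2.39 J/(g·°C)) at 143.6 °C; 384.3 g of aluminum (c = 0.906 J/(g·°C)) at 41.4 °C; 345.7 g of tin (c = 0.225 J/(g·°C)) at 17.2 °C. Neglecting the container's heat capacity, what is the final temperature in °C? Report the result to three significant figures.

T_f = 105 °C

Σ mᵢcᵢ(T − Tᵢ) = 0  ⇒  T = Σ mᵢcᵢTᵢ / Σ mᵢcᵢ
Σ mᵢcᵢ = 316.0×2.39 + 384.3×0.906 + 345.7×0.225 = 1181.1983
Σ mᵢcᵢTᵢ = 755.24×143.6 + 348.1758×41.4 + 77.7825×17.2 = 124200
T = 124200 / 1181.1983 = 105.1 °C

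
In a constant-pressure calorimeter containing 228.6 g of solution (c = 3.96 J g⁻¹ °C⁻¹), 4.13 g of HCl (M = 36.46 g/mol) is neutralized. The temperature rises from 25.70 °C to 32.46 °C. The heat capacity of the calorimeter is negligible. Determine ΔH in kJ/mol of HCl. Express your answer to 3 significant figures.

ΔH = -54.0 kJ/mol

|ΔT| = |32.46 − 25.70| = 6.76 °C
|q_surr| = (228.6 × 3.96) × 6.76 = 905.256 × 6.76 = 6120 J
n(HCl) = 4.13 / 36.46 = 0.1133 mol
Temperature rose, so q_rxn = −|q_surr| = -6.120 kJ
ΔH = q_rxn / n = -54.02 kJ/mol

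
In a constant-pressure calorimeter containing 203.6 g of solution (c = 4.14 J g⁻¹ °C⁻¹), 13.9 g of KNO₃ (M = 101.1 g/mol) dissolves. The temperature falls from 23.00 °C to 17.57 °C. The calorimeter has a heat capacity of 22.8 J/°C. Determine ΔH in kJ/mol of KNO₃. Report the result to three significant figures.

ΔH = 34.2 kJ/mol

|ΔT| = |17.57 − 23.00| = 5.43 °C
|q_surr| = (203.6 × 4.14 + 22.8) × 5.43 = 865.704 × 5.43 = 4701 J
n(KNO₃) = 13.9 / 101.1 = 0.1375 mol
Temperature fell, so q_rxn = +|q_surr| = 4.701 kJ
ΔH = q_rxn / n = 34.19 kJ/mol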